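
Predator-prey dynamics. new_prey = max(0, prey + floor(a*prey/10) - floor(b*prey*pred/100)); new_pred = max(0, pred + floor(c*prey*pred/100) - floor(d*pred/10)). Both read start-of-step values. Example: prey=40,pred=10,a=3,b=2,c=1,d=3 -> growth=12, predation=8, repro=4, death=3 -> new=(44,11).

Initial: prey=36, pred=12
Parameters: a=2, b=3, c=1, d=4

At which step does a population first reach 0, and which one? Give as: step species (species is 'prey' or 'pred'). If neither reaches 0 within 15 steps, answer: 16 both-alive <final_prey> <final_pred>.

Step 1: prey: 36+7-12=31; pred: 12+4-4=12
Step 2: prey: 31+6-11=26; pred: 12+3-4=11
Step 3: prey: 26+5-8=23; pred: 11+2-4=9
Step 4: prey: 23+4-6=21; pred: 9+2-3=8
Step 5: prey: 21+4-5=20; pred: 8+1-3=6
Step 6: prey: 20+4-3=21; pred: 6+1-2=5
Step 7: prey: 21+4-3=22; pred: 5+1-2=4
Step 8: prey: 22+4-2=24; pred: 4+0-1=3
Step 9: prey: 24+4-2=26; pred: 3+0-1=2
Step 10: prey: 26+5-1=30; pred: 2+0-0=2
Step 11: prey: 30+6-1=35; pred: 2+0-0=2
Step 12: prey: 35+7-2=40; pred: 2+0-0=2
Step 13: prey: 40+8-2=46; pred: 2+0-0=2
Step 14: prey: 46+9-2=53; pred: 2+0-0=2
Step 15: prey: 53+10-3=60; pred: 2+1-0=3
No extinction within 15 steps

Answer: 16 both-alive 60 3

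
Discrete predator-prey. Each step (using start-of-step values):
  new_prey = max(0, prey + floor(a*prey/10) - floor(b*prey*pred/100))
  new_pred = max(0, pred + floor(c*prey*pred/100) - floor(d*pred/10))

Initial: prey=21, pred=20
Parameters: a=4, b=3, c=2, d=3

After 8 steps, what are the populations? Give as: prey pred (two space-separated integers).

Step 1: prey: 21+8-12=17; pred: 20+8-6=22
Step 2: prey: 17+6-11=12; pred: 22+7-6=23
Step 3: prey: 12+4-8=8; pred: 23+5-6=22
Step 4: prey: 8+3-5=6; pred: 22+3-6=19
Step 5: prey: 6+2-3=5; pred: 19+2-5=16
Step 6: prey: 5+2-2=5; pred: 16+1-4=13
Step 7: prey: 5+2-1=6; pred: 13+1-3=11
Step 8: prey: 6+2-1=7; pred: 11+1-3=9

Answer: 7 9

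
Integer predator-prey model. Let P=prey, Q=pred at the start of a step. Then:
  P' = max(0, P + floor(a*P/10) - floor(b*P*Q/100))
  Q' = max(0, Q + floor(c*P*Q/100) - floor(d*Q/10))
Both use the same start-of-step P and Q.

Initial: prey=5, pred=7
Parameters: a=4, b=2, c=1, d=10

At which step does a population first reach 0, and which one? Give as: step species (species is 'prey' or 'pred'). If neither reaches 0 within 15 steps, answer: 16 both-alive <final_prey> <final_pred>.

Answer: 1 pred

Derivation:
Step 1: prey: 5+2-0=7; pred: 7+0-7=0
First extinction: pred at step 1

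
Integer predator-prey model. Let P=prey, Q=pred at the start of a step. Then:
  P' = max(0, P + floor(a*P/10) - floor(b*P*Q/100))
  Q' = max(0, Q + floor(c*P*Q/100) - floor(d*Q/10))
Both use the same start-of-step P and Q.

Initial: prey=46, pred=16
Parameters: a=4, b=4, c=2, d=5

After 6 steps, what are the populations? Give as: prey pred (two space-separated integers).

Answer: 4 4

Derivation:
Step 1: prey: 46+18-29=35; pred: 16+14-8=22
Step 2: prey: 35+14-30=19; pred: 22+15-11=26
Step 3: prey: 19+7-19=7; pred: 26+9-13=22
Step 4: prey: 7+2-6=3; pred: 22+3-11=14
Step 5: prey: 3+1-1=3; pred: 14+0-7=7
Step 6: prey: 3+1-0=4; pred: 7+0-3=4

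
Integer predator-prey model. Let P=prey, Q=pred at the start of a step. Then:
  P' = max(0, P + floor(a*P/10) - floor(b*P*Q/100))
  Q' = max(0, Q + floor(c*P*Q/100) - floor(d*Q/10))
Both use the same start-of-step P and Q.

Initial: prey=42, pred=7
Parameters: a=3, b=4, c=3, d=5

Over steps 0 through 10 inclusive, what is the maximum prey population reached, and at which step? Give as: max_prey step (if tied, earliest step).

Answer: 43 1

Derivation:
Step 1: prey: 42+12-11=43; pred: 7+8-3=12
Step 2: prey: 43+12-20=35; pred: 12+15-6=21
Step 3: prey: 35+10-29=16; pred: 21+22-10=33
Step 4: prey: 16+4-21=0; pred: 33+15-16=32
Step 5: prey: 0+0-0=0; pred: 32+0-16=16
Step 6: prey: 0+0-0=0; pred: 16+0-8=8
Step 7: prey: 0+0-0=0; pred: 8+0-4=4
Step 8: prey: 0+0-0=0; pred: 4+0-2=2
Step 9: prey: 0+0-0=0; pred: 2+0-1=1
Step 10: prey: 0+0-0=0; pred: 1+0-0=1
Max prey = 43 at step 1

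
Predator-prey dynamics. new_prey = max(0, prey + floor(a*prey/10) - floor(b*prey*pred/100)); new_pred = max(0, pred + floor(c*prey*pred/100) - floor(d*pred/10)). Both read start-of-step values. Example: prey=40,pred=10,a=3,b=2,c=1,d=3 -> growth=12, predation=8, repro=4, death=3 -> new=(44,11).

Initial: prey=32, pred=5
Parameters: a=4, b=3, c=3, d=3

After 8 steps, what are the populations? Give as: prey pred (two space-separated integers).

Step 1: prey: 32+12-4=40; pred: 5+4-1=8
Step 2: prey: 40+16-9=47; pred: 8+9-2=15
Step 3: prey: 47+18-21=44; pred: 15+21-4=32
Step 4: prey: 44+17-42=19; pred: 32+42-9=65
Step 5: prey: 19+7-37=0; pred: 65+37-19=83
Step 6: prey: 0+0-0=0; pred: 83+0-24=59
Step 7: prey: 0+0-0=0; pred: 59+0-17=42
Step 8: prey: 0+0-0=0; pred: 42+0-12=30

Answer: 0 30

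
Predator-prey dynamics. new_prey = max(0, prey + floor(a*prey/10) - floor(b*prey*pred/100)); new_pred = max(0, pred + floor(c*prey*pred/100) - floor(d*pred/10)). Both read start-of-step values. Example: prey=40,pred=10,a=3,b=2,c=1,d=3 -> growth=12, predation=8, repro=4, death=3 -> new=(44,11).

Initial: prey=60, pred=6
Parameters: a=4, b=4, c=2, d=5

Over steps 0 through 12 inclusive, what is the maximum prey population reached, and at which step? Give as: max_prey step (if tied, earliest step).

Step 1: prey: 60+24-14=70; pred: 6+7-3=10
Step 2: prey: 70+28-28=70; pred: 10+14-5=19
Step 3: prey: 70+28-53=45; pred: 19+26-9=36
Step 4: prey: 45+18-64=0; pred: 36+32-18=50
Step 5: prey: 0+0-0=0; pred: 50+0-25=25
Step 6: prey: 0+0-0=0; pred: 25+0-12=13
Step 7: prey: 0+0-0=0; pred: 13+0-6=7
Step 8: prey: 0+0-0=0; pred: 7+0-3=4
Step 9: prey: 0+0-0=0; pred: 4+0-2=2
Step 10: prey: 0+0-0=0; pred: 2+0-1=1
Step 11: prey: 0+0-0=0; pred: 1+0-0=1
Step 12: prey: 0+0-0=0; pred: 1+0-0=1
Max prey = 70 at step 1

Answer: 70 1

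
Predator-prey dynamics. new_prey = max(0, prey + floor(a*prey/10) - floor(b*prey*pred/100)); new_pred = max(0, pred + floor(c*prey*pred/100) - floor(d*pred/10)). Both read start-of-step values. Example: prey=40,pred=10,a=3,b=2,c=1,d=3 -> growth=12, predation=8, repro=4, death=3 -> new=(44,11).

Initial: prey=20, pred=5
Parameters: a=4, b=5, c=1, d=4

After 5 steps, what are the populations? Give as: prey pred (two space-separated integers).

Answer: 60 2

Derivation:
Step 1: prey: 20+8-5=23; pred: 5+1-2=4
Step 2: prey: 23+9-4=28; pred: 4+0-1=3
Step 3: prey: 28+11-4=35; pred: 3+0-1=2
Step 4: prey: 35+14-3=46; pred: 2+0-0=2
Step 5: prey: 46+18-4=60; pred: 2+0-0=2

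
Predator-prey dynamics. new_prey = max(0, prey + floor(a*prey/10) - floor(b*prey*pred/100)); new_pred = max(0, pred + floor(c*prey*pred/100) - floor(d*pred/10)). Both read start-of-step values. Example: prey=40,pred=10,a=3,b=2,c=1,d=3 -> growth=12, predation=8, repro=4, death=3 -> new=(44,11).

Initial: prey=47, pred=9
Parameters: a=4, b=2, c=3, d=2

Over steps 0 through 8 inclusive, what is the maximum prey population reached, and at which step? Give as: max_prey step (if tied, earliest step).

Step 1: prey: 47+18-8=57; pred: 9+12-1=20
Step 2: prey: 57+22-22=57; pred: 20+34-4=50
Step 3: prey: 57+22-57=22; pred: 50+85-10=125
Step 4: prey: 22+8-55=0; pred: 125+82-25=182
Step 5: prey: 0+0-0=0; pred: 182+0-36=146
Step 6: prey: 0+0-0=0; pred: 146+0-29=117
Step 7: prey: 0+0-0=0; pred: 117+0-23=94
Step 8: prey: 0+0-0=0; pred: 94+0-18=76
Max prey = 57 at step 1

Answer: 57 1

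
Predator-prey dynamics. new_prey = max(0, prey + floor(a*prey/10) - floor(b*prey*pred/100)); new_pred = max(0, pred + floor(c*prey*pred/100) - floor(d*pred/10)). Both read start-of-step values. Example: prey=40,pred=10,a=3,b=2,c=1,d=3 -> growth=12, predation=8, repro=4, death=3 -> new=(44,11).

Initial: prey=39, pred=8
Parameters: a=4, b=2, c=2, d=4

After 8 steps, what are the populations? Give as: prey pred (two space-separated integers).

Step 1: prey: 39+15-6=48; pred: 8+6-3=11
Step 2: prey: 48+19-10=57; pred: 11+10-4=17
Step 3: prey: 57+22-19=60; pred: 17+19-6=30
Step 4: prey: 60+24-36=48; pred: 30+36-12=54
Step 5: prey: 48+19-51=16; pred: 54+51-21=84
Step 6: prey: 16+6-26=0; pred: 84+26-33=77
Step 7: prey: 0+0-0=0; pred: 77+0-30=47
Step 8: prey: 0+0-0=0; pred: 47+0-18=29

Answer: 0 29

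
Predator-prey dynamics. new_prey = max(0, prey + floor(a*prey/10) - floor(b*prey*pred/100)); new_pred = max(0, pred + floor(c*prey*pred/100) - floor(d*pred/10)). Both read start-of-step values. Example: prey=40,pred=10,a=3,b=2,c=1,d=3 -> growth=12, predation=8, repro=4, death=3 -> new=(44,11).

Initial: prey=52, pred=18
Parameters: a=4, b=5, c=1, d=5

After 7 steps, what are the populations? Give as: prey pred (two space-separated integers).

Answer: 21 1

Derivation:
Step 1: prey: 52+20-46=26; pred: 18+9-9=18
Step 2: prey: 26+10-23=13; pred: 18+4-9=13
Step 3: prey: 13+5-8=10; pred: 13+1-6=8
Step 4: prey: 10+4-4=10; pred: 8+0-4=4
Step 5: prey: 10+4-2=12; pred: 4+0-2=2
Step 6: prey: 12+4-1=15; pred: 2+0-1=1
Step 7: prey: 15+6-0=21; pred: 1+0-0=1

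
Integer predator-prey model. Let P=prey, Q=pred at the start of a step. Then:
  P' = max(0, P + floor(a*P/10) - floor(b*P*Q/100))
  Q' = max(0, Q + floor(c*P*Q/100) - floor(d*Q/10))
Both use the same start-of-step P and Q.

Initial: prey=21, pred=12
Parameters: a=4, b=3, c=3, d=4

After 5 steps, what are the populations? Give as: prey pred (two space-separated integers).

Step 1: prey: 21+8-7=22; pred: 12+7-4=15
Step 2: prey: 22+8-9=21; pred: 15+9-6=18
Step 3: prey: 21+8-11=18; pred: 18+11-7=22
Step 4: prey: 18+7-11=14; pred: 22+11-8=25
Step 5: prey: 14+5-10=9; pred: 25+10-10=25

Answer: 9 25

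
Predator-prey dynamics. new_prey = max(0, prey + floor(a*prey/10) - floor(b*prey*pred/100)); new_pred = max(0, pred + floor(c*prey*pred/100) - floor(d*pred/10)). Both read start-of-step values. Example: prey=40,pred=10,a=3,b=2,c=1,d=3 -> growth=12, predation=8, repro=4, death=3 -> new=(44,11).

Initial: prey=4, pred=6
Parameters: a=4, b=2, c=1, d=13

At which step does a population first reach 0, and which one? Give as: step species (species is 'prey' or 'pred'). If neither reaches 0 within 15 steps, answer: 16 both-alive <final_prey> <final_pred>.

Step 1: prey: 4+1-0=5; pred: 6+0-7=0
First extinction: pred at step 1

Answer: 1 pred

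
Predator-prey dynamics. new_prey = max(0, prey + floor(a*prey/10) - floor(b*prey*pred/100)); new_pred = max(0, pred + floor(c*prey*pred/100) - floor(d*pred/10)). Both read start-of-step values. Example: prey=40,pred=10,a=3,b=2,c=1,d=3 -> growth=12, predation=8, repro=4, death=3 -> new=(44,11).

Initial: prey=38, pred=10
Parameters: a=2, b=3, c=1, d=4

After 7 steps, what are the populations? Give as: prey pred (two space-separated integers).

Answer: 29 4

Derivation:
Step 1: prey: 38+7-11=34; pred: 10+3-4=9
Step 2: prey: 34+6-9=31; pred: 9+3-3=9
Step 3: prey: 31+6-8=29; pred: 9+2-3=8
Step 4: prey: 29+5-6=28; pred: 8+2-3=7
Step 5: prey: 28+5-5=28; pred: 7+1-2=6
Step 6: prey: 28+5-5=28; pred: 6+1-2=5
Step 7: prey: 28+5-4=29; pred: 5+1-2=4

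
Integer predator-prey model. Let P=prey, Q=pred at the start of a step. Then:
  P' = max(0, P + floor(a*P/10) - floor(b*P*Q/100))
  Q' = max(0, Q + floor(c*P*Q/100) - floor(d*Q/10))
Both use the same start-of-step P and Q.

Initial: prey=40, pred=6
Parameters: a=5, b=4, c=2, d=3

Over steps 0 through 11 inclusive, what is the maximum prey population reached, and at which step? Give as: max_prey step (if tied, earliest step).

Step 1: prey: 40+20-9=51; pred: 6+4-1=9
Step 2: prey: 51+25-18=58; pred: 9+9-2=16
Step 3: prey: 58+29-37=50; pred: 16+18-4=30
Step 4: prey: 50+25-60=15; pred: 30+30-9=51
Step 5: prey: 15+7-30=0; pred: 51+15-15=51
Step 6: prey: 0+0-0=0; pred: 51+0-15=36
Step 7: prey: 0+0-0=0; pred: 36+0-10=26
Step 8: prey: 0+0-0=0; pred: 26+0-7=19
Step 9: prey: 0+0-0=0; pred: 19+0-5=14
Step 10: prey: 0+0-0=0; pred: 14+0-4=10
Step 11: prey: 0+0-0=0; pred: 10+0-3=7
Max prey = 58 at step 2

Answer: 58 2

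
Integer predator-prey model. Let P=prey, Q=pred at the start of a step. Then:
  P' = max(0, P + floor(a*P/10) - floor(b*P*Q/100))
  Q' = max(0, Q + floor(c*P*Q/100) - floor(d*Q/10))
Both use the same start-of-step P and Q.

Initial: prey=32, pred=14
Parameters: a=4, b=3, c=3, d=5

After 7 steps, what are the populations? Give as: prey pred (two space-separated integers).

Answer: 4 6

Derivation:
Step 1: prey: 32+12-13=31; pred: 14+13-7=20
Step 2: prey: 31+12-18=25; pred: 20+18-10=28
Step 3: prey: 25+10-21=14; pred: 28+21-14=35
Step 4: prey: 14+5-14=5; pred: 35+14-17=32
Step 5: prey: 5+2-4=3; pred: 32+4-16=20
Step 6: prey: 3+1-1=3; pred: 20+1-10=11
Step 7: prey: 3+1-0=4; pred: 11+0-5=6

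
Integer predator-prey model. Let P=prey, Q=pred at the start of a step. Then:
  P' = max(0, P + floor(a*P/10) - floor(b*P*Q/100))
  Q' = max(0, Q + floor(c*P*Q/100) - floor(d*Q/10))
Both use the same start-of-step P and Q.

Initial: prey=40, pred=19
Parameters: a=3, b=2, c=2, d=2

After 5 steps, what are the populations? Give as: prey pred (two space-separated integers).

Step 1: prey: 40+12-15=37; pred: 19+15-3=31
Step 2: prey: 37+11-22=26; pred: 31+22-6=47
Step 3: prey: 26+7-24=9; pred: 47+24-9=62
Step 4: prey: 9+2-11=0; pred: 62+11-12=61
Step 5: prey: 0+0-0=0; pred: 61+0-12=49

Answer: 0 49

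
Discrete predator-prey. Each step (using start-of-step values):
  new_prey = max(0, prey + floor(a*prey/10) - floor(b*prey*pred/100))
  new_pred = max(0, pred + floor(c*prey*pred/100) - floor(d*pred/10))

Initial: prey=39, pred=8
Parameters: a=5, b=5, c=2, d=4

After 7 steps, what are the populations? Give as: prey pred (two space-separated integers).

Step 1: prey: 39+19-15=43; pred: 8+6-3=11
Step 2: prey: 43+21-23=41; pred: 11+9-4=16
Step 3: prey: 41+20-32=29; pred: 16+13-6=23
Step 4: prey: 29+14-33=10; pred: 23+13-9=27
Step 5: prey: 10+5-13=2; pred: 27+5-10=22
Step 6: prey: 2+1-2=1; pred: 22+0-8=14
Step 7: prey: 1+0-0=1; pred: 14+0-5=9

Answer: 1 9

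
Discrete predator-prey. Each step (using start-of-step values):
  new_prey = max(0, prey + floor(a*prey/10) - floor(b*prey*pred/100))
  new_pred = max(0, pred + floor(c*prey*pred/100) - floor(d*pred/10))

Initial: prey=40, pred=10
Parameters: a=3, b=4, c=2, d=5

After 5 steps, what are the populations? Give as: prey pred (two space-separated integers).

Step 1: prey: 40+12-16=36; pred: 10+8-5=13
Step 2: prey: 36+10-18=28; pred: 13+9-6=16
Step 3: prey: 28+8-17=19; pred: 16+8-8=16
Step 4: prey: 19+5-12=12; pred: 16+6-8=14
Step 5: prey: 12+3-6=9; pred: 14+3-7=10

Answer: 9 10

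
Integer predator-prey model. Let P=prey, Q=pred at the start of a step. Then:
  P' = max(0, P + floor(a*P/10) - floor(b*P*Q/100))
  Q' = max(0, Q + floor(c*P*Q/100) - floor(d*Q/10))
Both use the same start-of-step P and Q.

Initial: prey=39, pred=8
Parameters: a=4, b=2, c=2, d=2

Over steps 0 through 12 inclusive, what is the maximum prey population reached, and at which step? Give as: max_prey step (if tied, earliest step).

Answer: 55 2

Derivation:
Step 1: prey: 39+15-6=48; pred: 8+6-1=13
Step 2: prey: 48+19-12=55; pred: 13+12-2=23
Step 3: prey: 55+22-25=52; pred: 23+25-4=44
Step 4: prey: 52+20-45=27; pred: 44+45-8=81
Step 5: prey: 27+10-43=0; pred: 81+43-16=108
Step 6: prey: 0+0-0=0; pred: 108+0-21=87
Step 7: prey: 0+0-0=0; pred: 87+0-17=70
Step 8: prey: 0+0-0=0; pred: 70+0-14=56
Step 9: prey: 0+0-0=0; pred: 56+0-11=45
Step 10: prey: 0+0-0=0; pred: 45+0-9=36
Step 11: prey: 0+0-0=0; pred: 36+0-7=29
Step 12: prey: 0+0-0=0; pred: 29+0-5=24
Max prey = 55 at step 2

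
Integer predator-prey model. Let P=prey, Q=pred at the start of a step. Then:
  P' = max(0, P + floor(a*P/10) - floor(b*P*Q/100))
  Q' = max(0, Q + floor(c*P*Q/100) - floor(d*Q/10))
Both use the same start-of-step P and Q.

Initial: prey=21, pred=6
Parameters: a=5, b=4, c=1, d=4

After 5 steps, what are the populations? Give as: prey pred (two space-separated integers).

Answer: 84 5

Derivation:
Step 1: prey: 21+10-5=26; pred: 6+1-2=5
Step 2: prey: 26+13-5=34; pred: 5+1-2=4
Step 3: prey: 34+17-5=46; pred: 4+1-1=4
Step 4: prey: 46+23-7=62; pred: 4+1-1=4
Step 5: prey: 62+31-9=84; pred: 4+2-1=5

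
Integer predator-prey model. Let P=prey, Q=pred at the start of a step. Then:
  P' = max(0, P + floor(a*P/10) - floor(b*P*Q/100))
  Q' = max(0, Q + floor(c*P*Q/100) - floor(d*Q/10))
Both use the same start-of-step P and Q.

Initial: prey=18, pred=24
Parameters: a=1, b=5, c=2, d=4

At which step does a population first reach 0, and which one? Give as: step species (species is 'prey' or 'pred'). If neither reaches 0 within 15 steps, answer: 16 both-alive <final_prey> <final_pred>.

Answer: 1 prey

Derivation:
Step 1: prey: 18+1-21=0; pred: 24+8-9=23
First extinction: prey at step 1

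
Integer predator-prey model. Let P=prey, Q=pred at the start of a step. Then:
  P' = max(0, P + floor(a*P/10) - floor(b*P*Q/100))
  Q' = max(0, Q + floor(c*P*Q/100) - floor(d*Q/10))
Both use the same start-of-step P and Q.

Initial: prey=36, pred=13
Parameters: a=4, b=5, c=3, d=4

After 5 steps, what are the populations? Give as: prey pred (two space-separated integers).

Step 1: prey: 36+14-23=27; pred: 13+14-5=22
Step 2: prey: 27+10-29=8; pred: 22+17-8=31
Step 3: prey: 8+3-12=0; pred: 31+7-12=26
Step 4: prey: 0+0-0=0; pred: 26+0-10=16
Step 5: prey: 0+0-0=0; pred: 16+0-6=10

Answer: 0 10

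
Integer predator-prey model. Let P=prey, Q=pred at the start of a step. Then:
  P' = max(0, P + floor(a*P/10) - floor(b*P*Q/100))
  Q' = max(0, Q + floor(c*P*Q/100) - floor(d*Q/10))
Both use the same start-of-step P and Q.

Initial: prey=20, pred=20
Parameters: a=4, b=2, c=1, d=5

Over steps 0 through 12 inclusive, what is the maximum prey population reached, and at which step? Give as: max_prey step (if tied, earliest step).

Answer: 225 11

Derivation:
Step 1: prey: 20+8-8=20; pred: 20+4-10=14
Step 2: prey: 20+8-5=23; pred: 14+2-7=9
Step 3: prey: 23+9-4=28; pred: 9+2-4=7
Step 4: prey: 28+11-3=36; pred: 7+1-3=5
Step 5: prey: 36+14-3=47; pred: 5+1-2=4
Step 6: prey: 47+18-3=62; pred: 4+1-2=3
Step 7: prey: 62+24-3=83; pred: 3+1-1=3
Step 8: prey: 83+33-4=112; pred: 3+2-1=4
Step 9: prey: 112+44-8=148; pred: 4+4-2=6
Step 10: prey: 148+59-17=190; pred: 6+8-3=11
Step 11: prey: 190+76-41=225; pred: 11+20-5=26
Step 12: prey: 225+90-117=198; pred: 26+58-13=71
Max prey = 225 at step 11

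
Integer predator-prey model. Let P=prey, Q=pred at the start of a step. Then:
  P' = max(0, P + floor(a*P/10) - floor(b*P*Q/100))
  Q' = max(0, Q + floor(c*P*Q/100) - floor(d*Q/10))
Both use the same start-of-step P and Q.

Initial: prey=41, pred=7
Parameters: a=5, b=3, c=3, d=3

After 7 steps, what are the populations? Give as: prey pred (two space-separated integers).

Answer: 0 45

Derivation:
Step 1: prey: 41+20-8=53; pred: 7+8-2=13
Step 2: prey: 53+26-20=59; pred: 13+20-3=30
Step 3: prey: 59+29-53=35; pred: 30+53-9=74
Step 4: prey: 35+17-77=0; pred: 74+77-22=129
Step 5: prey: 0+0-0=0; pred: 129+0-38=91
Step 6: prey: 0+0-0=0; pred: 91+0-27=64
Step 7: prey: 0+0-0=0; pred: 64+0-19=45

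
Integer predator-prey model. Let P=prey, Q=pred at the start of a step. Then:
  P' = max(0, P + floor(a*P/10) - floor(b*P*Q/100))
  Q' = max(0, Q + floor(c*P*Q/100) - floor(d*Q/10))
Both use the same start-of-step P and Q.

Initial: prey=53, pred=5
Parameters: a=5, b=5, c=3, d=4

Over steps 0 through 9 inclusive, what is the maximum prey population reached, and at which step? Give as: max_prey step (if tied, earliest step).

Step 1: prey: 53+26-13=66; pred: 5+7-2=10
Step 2: prey: 66+33-33=66; pred: 10+19-4=25
Step 3: prey: 66+33-82=17; pred: 25+49-10=64
Step 4: prey: 17+8-54=0; pred: 64+32-25=71
Step 5: prey: 0+0-0=0; pred: 71+0-28=43
Step 6: prey: 0+0-0=0; pred: 43+0-17=26
Step 7: prey: 0+0-0=0; pred: 26+0-10=16
Step 8: prey: 0+0-0=0; pred: 16+0-6=10
Step 9: prey: 0+0-0=0; pred: 10+0-4=6
Max prey = 66 at step 1

Answer: 66 1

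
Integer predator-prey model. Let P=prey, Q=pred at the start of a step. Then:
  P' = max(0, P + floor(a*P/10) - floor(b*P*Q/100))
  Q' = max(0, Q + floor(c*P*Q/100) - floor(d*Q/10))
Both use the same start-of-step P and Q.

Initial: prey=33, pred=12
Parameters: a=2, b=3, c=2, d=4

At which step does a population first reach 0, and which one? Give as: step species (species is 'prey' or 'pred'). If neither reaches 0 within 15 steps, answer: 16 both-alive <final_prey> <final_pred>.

Answer: 16 both-alive 16 2

Derivation:
Step 1: prey: 33+6-11=28; pred: 12+7-4=15
Step 2: prey: 28+5-12=21; pred: 15+8-6=17
Step 3: prey: 21+4-10=15; pred: 17+7-6=18
Step 4: prey: 15+3-8=10; pred: 18+5-7=16
Step 5: prey: 10+2-4=8; pred: 16+3-6=13
Step 6: prey: 8+1-3=6; pred: 13+2-5=10
Step 7: prey: 6+1-1=6; pred: 10+1-4=7
Step 8: prey: 6+1-1=6; pred: 7+0-2=5
Step 9: prey: 6+1-0=7; pred: 5+0-2=3
Step 10: prey: 7+1-0=8; pred: 3+0-1=2
Step 11: prey: 8+1-0=9; pred: 2+0-0=2
Step 12: prey: 9+1-0=10; pred: 2+0-0=2
Step 13: prey: 10+2-0=12; pred: 2+0-0=2
Step 14: prey: 12+2-0=14; pred: 2+0-0=2
Step 15: prey: 14+2-0=16; pred: 2+0-0=2
No extinction within 15 steps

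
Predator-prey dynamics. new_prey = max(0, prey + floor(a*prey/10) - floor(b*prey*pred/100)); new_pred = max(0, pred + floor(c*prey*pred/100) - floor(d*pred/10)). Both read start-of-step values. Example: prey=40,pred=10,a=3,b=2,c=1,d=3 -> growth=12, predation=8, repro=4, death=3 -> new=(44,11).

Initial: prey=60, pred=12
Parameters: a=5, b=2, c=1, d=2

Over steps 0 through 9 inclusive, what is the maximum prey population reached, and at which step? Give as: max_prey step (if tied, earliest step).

Answer: 89 2

Derivation:
Step 1: prey: 60+30-14=76; pred: 12+7-2=17
Step 2: prey: 76+38-25=89; pred: 17+12-3=26
Step 3: prey: 89+44-46=87; pred: 26+23-5=44
Step 4: prey: 87+43-76=54; pred: 44+38-8=74
Step 5: prey: 54+27-79=2; pred: 74+39-14=99
Step 6: prey: 2+1-3=0; pred: 99+1-19=81
Step 7: prey: 0+0-0=0; pred: 81+0-16=65
Step 8: prey: 0+0-0=0; pred: 65+0-13=52
Step 9: prey: 0+0-0=0; pred: 52+0-10=42
Max prey = 89 at step 2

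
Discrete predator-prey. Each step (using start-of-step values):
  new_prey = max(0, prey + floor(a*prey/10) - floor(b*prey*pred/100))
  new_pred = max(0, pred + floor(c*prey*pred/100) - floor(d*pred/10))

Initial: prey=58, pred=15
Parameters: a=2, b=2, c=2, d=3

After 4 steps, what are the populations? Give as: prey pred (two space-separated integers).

Step 1: prey: 58+11-17=52; pred: 15+17-4=28
Step 2: prey: 52+10-29=33; pred: 28+29-8=49
Step 3: prey: 33+6-32=7; pred: 49+32-14=67
Step 4: prey: 7+1-9=0; pred: 67+9-20=56

Answer: 0 56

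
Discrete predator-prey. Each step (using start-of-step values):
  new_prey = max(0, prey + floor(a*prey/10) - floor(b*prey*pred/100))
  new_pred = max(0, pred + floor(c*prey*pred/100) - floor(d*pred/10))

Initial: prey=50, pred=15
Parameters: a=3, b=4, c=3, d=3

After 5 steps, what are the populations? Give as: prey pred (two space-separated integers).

Answer: 0 21

Derivation:
Step 1: prey: 50+15-30=35; pred: 15+22-4=33
Step 2: prey: 35+10-46=0; pred: 33+34-9=58
Step 3: prey: 0+0-0=0; pred: 58+0-17=41
Step 4: prey: 0+0-0=0; pred: 41+0-12=29
Step 5: prey: 0+0-0=0; pred: 29+0-8=21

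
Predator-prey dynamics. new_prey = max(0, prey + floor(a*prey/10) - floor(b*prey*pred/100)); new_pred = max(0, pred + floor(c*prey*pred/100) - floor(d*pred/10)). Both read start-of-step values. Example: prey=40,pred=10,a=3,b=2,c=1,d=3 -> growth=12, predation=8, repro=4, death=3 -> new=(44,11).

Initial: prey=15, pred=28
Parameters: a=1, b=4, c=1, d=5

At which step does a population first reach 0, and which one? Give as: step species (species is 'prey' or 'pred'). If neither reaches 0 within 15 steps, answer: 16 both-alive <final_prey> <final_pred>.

Step 1: prey: 15+1-16=0; pred: 28+4-14=18
First extinction: prey at step 1

Answer: 1 prey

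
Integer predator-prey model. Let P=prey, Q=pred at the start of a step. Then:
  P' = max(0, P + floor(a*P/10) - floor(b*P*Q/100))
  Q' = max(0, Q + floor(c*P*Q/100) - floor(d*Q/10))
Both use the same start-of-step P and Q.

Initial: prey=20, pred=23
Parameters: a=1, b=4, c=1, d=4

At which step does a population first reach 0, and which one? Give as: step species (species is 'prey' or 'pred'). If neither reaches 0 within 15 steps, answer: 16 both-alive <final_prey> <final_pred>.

Step 1: prey: 20+2-18=4; pred: 23+4-9=18
Step 2: prey: 4+0-2=2; pred: 18+0-7=11
Step 3: prey: 2+0-0=2; pred: 11+0-4=7
Step 4: prey: 2+0-0=2; pred: 7+0-2=5
Step 5: prey: 2+0-0=2; pred: 5+0-2=3
Step 6: prey: 2+0-0=2; pred: 3+0-1=2
Step 7: prey: 2+0-0=2; pred: 2+0-0=2
Steps 8-15: state stable at prey=2, pred=2 (no change)
No extinction within 15 steps

Answer: 16 both-alive 2 2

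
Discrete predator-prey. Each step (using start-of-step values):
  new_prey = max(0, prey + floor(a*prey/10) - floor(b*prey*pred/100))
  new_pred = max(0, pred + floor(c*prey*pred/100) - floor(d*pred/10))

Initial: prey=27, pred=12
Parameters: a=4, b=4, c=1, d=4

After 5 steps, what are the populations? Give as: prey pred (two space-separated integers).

Answer: 30 6

Derivation:
Step 1: prey: 27+10-12=25; pred: 12+3-4=11
Step 2: prey: 25+10-11=24; pred: 11+2-4=9
Step 3: prey: 24+9-8=25; pred: 9+2-3=8
Step 4: prey: 25+10-8=27; pred: 8+2-3=7
Step 5: prey: 27+10-7=30; pred: 7+1-2=6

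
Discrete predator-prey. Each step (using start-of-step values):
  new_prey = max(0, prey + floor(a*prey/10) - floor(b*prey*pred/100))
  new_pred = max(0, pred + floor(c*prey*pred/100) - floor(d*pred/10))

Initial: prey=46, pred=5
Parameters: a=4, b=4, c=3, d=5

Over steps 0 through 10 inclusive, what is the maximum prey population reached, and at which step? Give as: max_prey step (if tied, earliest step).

Answer: 58 2

Derivation:
Step 1: prey: 46+18-9=55; pred: 5+6-2=9
Step 2: prey: 55+22-19=58; pred: 9+14-4=19
Step 3: prey: 58+23-44=37; pred: 19+33-9=43
Step 4: prey: 37+14-63=0; pred: 43+47-21=69
Step 5: prey: 0+0-0=0; pred: 69+0-34=35
Step 6: prey: 0+0-0=0; pred: 35+0-17=18
Step 7: prey: 0+0-0=0; pred: 18+0-9=9
Step 8: prey: 0+0-0=0; pred: 9+0-4=5
Step 9: prey: 0+0-0=0; pred: 5+0-2=3
Step 10: prey: 0+0-0=0; pred: 3+0-1=2
Max prey = 58 at step 2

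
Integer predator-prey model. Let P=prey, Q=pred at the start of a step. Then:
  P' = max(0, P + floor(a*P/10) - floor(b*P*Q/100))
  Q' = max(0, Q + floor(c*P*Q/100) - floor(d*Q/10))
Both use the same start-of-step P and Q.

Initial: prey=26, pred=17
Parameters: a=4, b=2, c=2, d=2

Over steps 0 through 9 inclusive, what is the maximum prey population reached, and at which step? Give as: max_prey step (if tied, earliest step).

Step 1: prey: 26+10-8=28; pred: 17+8-3=22
Step 2: prey: 28+11-12=27; pred: 22+12-4=30
Step 3: prey: 27+10-16=21; pred: 30+16-6=40
Step 4: prey: 21+8-16=13; pred: 40+16-8=48
Step 5: prey: 13+5-12=6; pred: 48+12-9=51
Step 6: prey: 6+2-6=2; pred: 51+6-10=47
Step 7: prey: 2+0-1=1; pred: 47+1-9=39
Step 8: prey: 1+0-0=1; pred: 39+0-7=32
Step 9: prey: 1+0-0=1; pred: 32+0-6=26
Max prey = 28 at step 1

Answer: 28 1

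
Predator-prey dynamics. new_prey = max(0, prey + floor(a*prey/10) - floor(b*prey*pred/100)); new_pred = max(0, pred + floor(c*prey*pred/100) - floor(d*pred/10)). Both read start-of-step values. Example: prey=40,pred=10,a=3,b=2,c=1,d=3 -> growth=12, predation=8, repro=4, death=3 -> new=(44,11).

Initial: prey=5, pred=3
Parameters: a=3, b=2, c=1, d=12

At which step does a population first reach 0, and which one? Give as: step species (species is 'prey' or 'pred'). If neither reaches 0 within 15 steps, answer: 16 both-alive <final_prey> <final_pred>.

Step 1: prey: 5+1-0=6; pred: 3+0-3=0
First extinction: pred at step 1

Answer: 1 pred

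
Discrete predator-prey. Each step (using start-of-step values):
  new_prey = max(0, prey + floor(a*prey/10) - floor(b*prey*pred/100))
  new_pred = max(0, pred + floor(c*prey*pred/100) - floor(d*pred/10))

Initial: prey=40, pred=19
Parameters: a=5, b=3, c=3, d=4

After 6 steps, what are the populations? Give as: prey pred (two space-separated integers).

Answer: 0 16

Derivation:
Step 1: prey: 40+20-22=38; pred: 19+22-7=34
Step 2: prey: 38+19-38=19; pred: 34+38-13=59
Step 3: prey: 19+9-33=0; pred: 59+33-23=69
Step 4: prey: 0+0-0=0; pred: 69+0-27=42
Step 5: prey: 0+0-0=0; pred: 42+0-16=26
Step 6: prey: 0+0-0=0; pred: 26+0-10=16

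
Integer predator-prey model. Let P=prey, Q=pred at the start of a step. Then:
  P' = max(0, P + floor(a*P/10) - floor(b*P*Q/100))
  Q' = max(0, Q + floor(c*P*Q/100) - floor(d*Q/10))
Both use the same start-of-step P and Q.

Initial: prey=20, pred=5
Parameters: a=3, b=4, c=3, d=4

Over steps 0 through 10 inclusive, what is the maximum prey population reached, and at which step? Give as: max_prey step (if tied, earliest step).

Step 1: prey: 20+6-4=22; pred: 5+3-2=6
Step 2: prey: 22+6-5=23; pred: 6+3-2=7
Step 3: prey: 23+6-6=23; pred: 7+4-2=9
Step 4: prey: 23+6-8=21; pred: 9+6-3=12
Step 5: prey: 21+6-10=17; pred: 12+7-4=15
Step 6: prey: 17+5-10=12; pred: 15+7-6=16
Step 7: prey: 12+3-7=8; pred: 16+5-6=15
Step 8: prey: 8+2-4=6; pred: 15+3-6=12
Step 9: prey: 6+1-2=5; pred: 12+2-4=10
Step 10: prey: 5+1-2=4; pred: 10+1-4=7
Max prey = 23 at step 2

Answer: 23 2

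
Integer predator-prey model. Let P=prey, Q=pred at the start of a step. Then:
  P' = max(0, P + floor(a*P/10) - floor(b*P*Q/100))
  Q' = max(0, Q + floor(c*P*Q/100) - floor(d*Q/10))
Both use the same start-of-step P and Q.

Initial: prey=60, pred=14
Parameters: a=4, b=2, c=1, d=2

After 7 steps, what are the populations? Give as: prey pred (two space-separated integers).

Answer: 0 45

Derivation:
Step 1: prey: 60+24-16=68; pred: 14+8-2=20
Step 2: prey: 68+27-27=68; pred: 20+13-4=29
Step 3: prey: 68+27-39=56; pred: 29+19-5=43
Step 4: prey: 56+22-48=30; pred: 43+24-8=59
Step 5: prey: 30+12-35=7; pred: 59+17-11=65
Step 6: prey: 7+2-9=0; pred: 65+4-13=56
Step 7: prey: 0+0-0=0; pred: 56+0-11=45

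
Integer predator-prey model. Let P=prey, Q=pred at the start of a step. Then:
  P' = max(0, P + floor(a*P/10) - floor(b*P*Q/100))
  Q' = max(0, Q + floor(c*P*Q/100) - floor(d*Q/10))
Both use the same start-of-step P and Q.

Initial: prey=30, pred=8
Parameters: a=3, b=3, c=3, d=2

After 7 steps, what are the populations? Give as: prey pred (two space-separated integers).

Answer: 0 28

Derivation:
Step 1: prey: 30+9-7=32; pred: 8+7-1=14
Step 2: prey: 32+9-13=28; pred: 14+13-2=25
Step 3: prey: 28+8-21=15; pred: 25+21-5=41
Step 4: prey: 15+4-18=1; pred: 41+18-8=51
Step 5: prey: 1+0-1=0; pred: 51+1-10=42
Step 6: prey: 0+0-0=0; pred: 42+0-8=34
Step 7: prey: 0+0-0=0; pred: 34+0-6=28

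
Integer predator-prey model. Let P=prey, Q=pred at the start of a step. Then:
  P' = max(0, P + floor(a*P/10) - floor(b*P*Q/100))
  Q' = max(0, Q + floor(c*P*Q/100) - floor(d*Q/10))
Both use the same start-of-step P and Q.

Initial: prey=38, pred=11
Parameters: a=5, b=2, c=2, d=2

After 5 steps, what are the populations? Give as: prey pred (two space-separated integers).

Answer: 0 121

Derivation:
Step 1: prey: 38+19-8=49; pred: 11+8-2=17
Step 2: prey: 49+24-16=57; pred: 17+16-3=30
Step 3: prey: 57+28-34=51; pred: 30+34-6=58
Step 4: prey: 51+25-59=17; pred: 58+59-11=106
Step 5: prey: 17+8-36=0; pred: 106+36-21=121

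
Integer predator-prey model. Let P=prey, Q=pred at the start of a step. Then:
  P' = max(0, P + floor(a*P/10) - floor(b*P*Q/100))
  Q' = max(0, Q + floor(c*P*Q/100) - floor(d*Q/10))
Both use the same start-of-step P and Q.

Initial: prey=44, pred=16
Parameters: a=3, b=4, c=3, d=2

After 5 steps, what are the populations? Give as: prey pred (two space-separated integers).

Answer: 0 30

Derivation:
Step 1: prey: 44+13-28=29; pred: 16+21-3=34
Step 2: prey: 29+8-39=0; pred: 34+29-6=57
Step 3: prey: 0+0-0=0; pred: 57+0-11=46
Step 4: prey: 0+0-0=0; pred: 46+0-9=37
Step 5: prey: 0+0-0=0; pred: 37+0-7=30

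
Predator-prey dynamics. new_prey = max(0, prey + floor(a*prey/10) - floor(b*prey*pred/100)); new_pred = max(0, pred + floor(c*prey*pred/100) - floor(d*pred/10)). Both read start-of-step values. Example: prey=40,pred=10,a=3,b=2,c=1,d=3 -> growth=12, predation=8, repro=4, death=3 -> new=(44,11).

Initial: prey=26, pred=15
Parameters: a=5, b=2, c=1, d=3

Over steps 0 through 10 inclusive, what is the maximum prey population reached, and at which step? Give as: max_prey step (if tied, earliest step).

Step 1: prey: 26+13-7=32; pred: 15+3-4=14
Step 2: prey: 32+16-8=40; pred: 14+4-4=14
Step 3: prey: 40+20-11=49; pred: 14+5-4=15
Step 4: prey: 49+24-14=59; pred: 15+7-4=18
Step 5: prey: 59+29-21=67; pred: 18+10-5=23
Step 6: prey: 67+33-30=70; pred: 23+15-6=32
Step 7: prey: 70+35-44=61; pred: 32+22-9=45
Step 8: prey: 61+30-54=37; pred: 45+27-13=59
Step 9: prey: 37+18-43=12; pred: 59+21-17=63
Step 10: prey: 12+6-15=3; pred: 63+7-18=52
Max prey = 70 at step 6

Answer: 70 6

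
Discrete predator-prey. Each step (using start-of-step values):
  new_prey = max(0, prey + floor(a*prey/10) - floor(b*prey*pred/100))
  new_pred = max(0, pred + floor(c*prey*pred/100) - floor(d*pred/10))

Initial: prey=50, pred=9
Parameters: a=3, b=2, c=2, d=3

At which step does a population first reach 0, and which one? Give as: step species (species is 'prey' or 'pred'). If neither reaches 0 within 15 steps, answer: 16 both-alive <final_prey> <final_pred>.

Step 1: prey: 50+15-9=56; pred: 9+9-2=16
Step 2: prey: 56+16-17=55; pred: 16+17-4=29
Step 3: prey: 55+16-31=40; pred: 29+31-8=52
Step 4: prey: 40+12-41=11; pred: 52+41-15=78
Step 5: prey: 11+3-17=0; pred: 78+17-23=72
First extinction: prey at step 5

Answer: 5 prey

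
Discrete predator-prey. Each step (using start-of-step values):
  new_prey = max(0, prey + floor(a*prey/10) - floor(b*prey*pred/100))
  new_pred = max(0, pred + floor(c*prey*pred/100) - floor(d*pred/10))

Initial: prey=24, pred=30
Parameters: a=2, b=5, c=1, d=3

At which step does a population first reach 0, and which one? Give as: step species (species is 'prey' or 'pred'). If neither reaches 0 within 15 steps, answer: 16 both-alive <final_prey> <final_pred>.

Answer: 1 prey

Derivation:
Step 1: prey: 24+4-36=0; pred: 30+7-9=28
First extinction: prey at step 1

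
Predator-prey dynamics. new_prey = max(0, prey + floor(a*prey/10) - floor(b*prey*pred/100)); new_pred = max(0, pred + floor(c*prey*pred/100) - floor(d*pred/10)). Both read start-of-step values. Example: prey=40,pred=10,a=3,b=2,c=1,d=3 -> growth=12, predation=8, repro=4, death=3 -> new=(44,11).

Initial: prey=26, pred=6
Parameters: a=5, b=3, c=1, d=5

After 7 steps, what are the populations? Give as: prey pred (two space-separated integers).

Step 1: prey: 26+13-4=35; pred: 6+1-3=4
Step 2: prey: 35+17-4=48; pred: 4+1-2=3
Step 3: prey: 48+24-4=68; pred: 3+1-1=3
Step 4: prey: 68+34-6=96; pred: 3+2-1=4
Step 5: prey: 96+48-11=133; pred: 4+3-2=5
Step 6: prey: 133+66-19=180; pred: 5+6-2=9
Step 7: prey: 180+90-48=222; pred: 9+16-4=21

Answer: 222 21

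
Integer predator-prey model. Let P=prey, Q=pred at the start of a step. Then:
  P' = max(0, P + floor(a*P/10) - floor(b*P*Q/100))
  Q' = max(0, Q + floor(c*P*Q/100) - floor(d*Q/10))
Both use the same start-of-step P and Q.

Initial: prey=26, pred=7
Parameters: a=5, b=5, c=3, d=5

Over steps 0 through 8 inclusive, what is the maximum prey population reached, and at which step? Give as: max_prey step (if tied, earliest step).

Answer: 32 2

Derivation:
Step 1: prey: 26+13-9=30; pred: 7+5-3=9
Step 2: prey: 30+15-13=32; pred: 9+8-4=13
Step 3: prey: 32+16-20=28; pred: 13+12-6=19
Step 4: prey: 28+14-26=16; pred: 19+15-9=25
Step 5: prey: 16+8-20=4; pred: 25+12-12=25
Step 6: prey: 4+2-5=1; pred: 25+3-12=16
Step 7: prey: 1+0-0=1; pred: 16+0-8=8
Step 8: prey: 1+0-0=1; pred: 8+0-4=4
Max prey = 32 at step 2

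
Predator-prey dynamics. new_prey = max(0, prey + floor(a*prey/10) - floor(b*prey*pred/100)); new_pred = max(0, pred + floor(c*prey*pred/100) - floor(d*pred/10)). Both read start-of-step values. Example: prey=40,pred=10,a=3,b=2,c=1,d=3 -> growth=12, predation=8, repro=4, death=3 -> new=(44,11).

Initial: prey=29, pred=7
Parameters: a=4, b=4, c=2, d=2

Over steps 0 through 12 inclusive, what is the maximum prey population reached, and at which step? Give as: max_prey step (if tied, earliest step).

Answer: 32 1

Derivation:
Step 1: prey: 29+11-8=32; pred: 7+4-1=10
Step 2: prey: 32+12-12=32; pred: 10+6-2=14
Step 3: prey: 32+12-17=27; pred: 14+8-2=20
Step 4: prey: 27+10-21=16; pred: 20+10-4=26
Step 5: prey: 16+6-16=6; pred: 26+8-5=29
Step 6: prey: 6+2-6=2; pred: 29+3-5=27
Step 7: prey: 2+0-2=0; pred: 27+1-5=23
Step 8: prey: 0+0-0=0; pred: 23+0-4=19
Step 9: prey: 0+0-0=0; pred: 19+0-3=16
Step 10: prey: 0+0-0=0; pred: 16+0-3=13
Step 11: prey: 0+0-0=0; pred: 13+0-2=11
Step 12: prey: 0+0-0=0; pred: 11+0-2=9
Max prey = 32 at step 1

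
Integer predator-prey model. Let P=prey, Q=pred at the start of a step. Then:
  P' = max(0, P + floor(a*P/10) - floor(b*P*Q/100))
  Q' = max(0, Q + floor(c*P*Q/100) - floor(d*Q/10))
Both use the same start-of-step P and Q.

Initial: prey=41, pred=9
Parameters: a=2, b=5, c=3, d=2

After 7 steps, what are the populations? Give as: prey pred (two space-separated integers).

Step 1: prey: 41+8-18=31; pred: 9+11-1=19
Step 2: prey: 31+6-29=8; pred: 19+17-3=33
Step 3: prey: 8+1-13=0; pred: 33+7-6=34
Step 4: prey: 0+0-0=0; pred: 34+0-6=28
Step 5: prey: 0+0-0=0; pred: 28+0-5=23
Step 6: prey: 0+0-0=0; pred: 23+0-4=19
Step 7: prey: 0+0-0=0; pred: 19+0-3=16

Answer: 0 16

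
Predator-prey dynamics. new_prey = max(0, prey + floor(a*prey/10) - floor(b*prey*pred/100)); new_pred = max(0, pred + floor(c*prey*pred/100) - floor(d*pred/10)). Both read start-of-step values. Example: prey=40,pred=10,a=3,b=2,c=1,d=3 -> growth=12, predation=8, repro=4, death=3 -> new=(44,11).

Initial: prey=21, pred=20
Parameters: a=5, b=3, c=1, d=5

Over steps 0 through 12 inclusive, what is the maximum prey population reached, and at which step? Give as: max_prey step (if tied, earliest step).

Answer: 222 10

Derivation:
Step 1: prey: 21+10-12=19; pred: 20+4-10=14
Step 2: prey: 19+9-7=21; pred: 14+2-7=9
Step 3: prey: 21+10-5=26; pred: 9+1-4=6
Step 4: prey: 26+13-4=35; pred: 6+1-3=4
Step 5: prey: 35+17-4=48; pred: 4+1-2=3
Step 6: prey: 48+24-4=68; pred: 3+1-1=3
Step 7: prey: 68+34-6=96; pred: 3+2-1=4
Step 8: prey: 96+48-11=133; pred: 4+3-2=5
Step 9: prey: 133+66-19=180; pred: 5+6-2=9
Step 10: prey: 180+90-48=222; pred: 9+16-4=21
Step 11: prey: 222+111-139=194; pred: 21+46-10=57
Step 12: prey: 194+97-331=0; pred: 57+110-28=139
Max prey = 222 at step 10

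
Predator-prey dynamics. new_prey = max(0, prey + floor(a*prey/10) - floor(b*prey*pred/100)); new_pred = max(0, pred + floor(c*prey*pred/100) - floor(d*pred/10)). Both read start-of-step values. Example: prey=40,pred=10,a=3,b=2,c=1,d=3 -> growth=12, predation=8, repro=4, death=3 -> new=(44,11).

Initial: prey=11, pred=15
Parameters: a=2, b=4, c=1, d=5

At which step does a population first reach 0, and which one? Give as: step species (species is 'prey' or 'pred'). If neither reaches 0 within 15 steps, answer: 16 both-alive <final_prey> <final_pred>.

Answer: 16 both-alive 35 1

Derivation:
Step 1: prey: 11+2-6=7; pred: 15+1-7=9
Step 2: prey: 7+1-2=6; pred: 9+0-4=5
Step 3: prey: 6+1-1=6; pred: 5+0-2=3
Step 4: prey: 6+1-0=7; pred: 3+0-1=2
Step 5: prey: 7+1-0=8; pred: 2+0-1=1
Step 6: prey: 8+1-0=9; pred: 1+0-0=1
Step 7: prey: 9+1-0=10; pred: 1+0-0=1
Step 8: prey: 10+2-0=12; pred: 1+0-0=1
Step 9: prey: 12+2-0=14; pred: 1+0-0=1
Step 10: prey: 14+2-0=16; pred: 1+0-0=1
Step 11: prey: 16+3-0=19; pred: 1+0-0=1
Step 12: prey: 19+3-0=22; pred: 1+0-0=1
Step 13: prey: 22+4-0=26; pred: 1+0-0=1
Step 14: prey: 26+5-1=30; pred: 1+0-0=1
Step 15: prey: 30+6-1=35; pred: 1+0-0=1
No extinction within 15 steps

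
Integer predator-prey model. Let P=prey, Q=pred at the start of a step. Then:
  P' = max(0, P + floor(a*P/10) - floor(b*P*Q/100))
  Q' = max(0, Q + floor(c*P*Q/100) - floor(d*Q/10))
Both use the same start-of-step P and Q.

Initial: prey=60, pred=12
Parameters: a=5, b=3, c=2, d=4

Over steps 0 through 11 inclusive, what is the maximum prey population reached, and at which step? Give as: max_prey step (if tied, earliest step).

Answer: 69 1

Derivation:
Step 1: prey: 60+30-21=69; pred: 12+14-4=22
Step 2: prey: 69+34-45=58; pred: 22+30-8=44
Step 3: prey: 58+29-76=11; pred: 44+51-17=78
Step 4: prey: 11+5-25=0; pred: 78+17-31=64
Step 5: prey: 0+0-0=0; pred: 64+0-25=39
Step 6: prey: 0+0-0=0; pred: 39+0-15=24
Step 7: prey: 0+0-0=0; pred: 24+0-9=15
Step 8: prey: 0+0-0=0; pred: 15+0-6=9
Step 9: prey: 0+0-0=0; pred: 9+0-3=6
Step 10: prey: 0+0-0=0; pred: 6+0-2=4
Step 11: prey: 0+0-0=0; pred: 4+0-1=3
Max prey = 69 at step 1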